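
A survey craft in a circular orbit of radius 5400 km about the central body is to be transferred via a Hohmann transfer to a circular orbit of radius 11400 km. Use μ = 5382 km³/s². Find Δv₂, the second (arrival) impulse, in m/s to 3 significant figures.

Δv₂ = 136 m/s

The Hohmann ellipse has a_t = (r₁ + r₂)/2 = 8400 km.
Circular speed at r = 11400 km: v_c = √(μ/r) = 0.6871 km/s.
Vis-viva on the transfer ellipse at r = 11400 km gives v_t = √[μ(2/r − 1/a_t)] = 0.5509 km/s.
Δv₂ = |v_t − v_c| = |0.5509 − 0.6871| = 0.1362 km/s.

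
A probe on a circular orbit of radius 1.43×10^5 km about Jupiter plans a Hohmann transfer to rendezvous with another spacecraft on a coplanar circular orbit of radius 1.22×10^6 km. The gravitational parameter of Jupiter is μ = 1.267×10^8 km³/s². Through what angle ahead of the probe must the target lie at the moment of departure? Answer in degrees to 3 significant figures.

The Hohmann ellipse has a_t = (r₁ + r₂)/2 = 6.815×10^5 km.
Transfer time t = π√(a_t³/μ) = 1.5702×10^5 s.
The target's mean motion on its circular orbit is ω₂ = √(μ/r₂³) = 8.3531×10^-6 rad/s.
Angle swept by the target during transfer: ω₂·t = 1.3116 rad = 75.15°.
The probe traverses 180° on the transfer ellipse, so the target must lead by 180° − 75.15° = 105°.

φ = 105°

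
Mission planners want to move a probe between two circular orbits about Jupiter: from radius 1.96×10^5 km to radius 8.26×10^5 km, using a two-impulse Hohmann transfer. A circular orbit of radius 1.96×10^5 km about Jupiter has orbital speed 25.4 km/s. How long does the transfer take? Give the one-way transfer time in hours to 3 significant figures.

From the circular-orbit relation v² = μ/r at r = 1.96×10^5 km: μ = v²r = (25.4)² × 1.96×10^5 = 1.26451×10^8 km³/s².
Transfer-ellipse semi-major axis a_t = (r₁ + r₂)/2 = (1.960×10^5 + 8.260×10^5)/2 = 5.110×10^5 km.
Half the transfer-orbit period gives t = π√(a_t³/μ) = 1.0205×10^5 s.
Converting: 1.0205×10^5 s ÷ 3600 s/hour = 28.3 hours.

t = 28.3 hours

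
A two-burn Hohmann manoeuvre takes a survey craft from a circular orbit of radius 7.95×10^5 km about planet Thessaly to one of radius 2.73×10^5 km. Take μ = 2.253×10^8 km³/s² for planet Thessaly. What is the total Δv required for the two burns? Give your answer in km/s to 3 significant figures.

Semi-major axis of the transfer orbit: a_t = (7.950×10^5 + 2.730×10^5)/2 = 5.340×10^5 km.
Circular speed at r₁: v₁ = √(μ/r₁) = √(2.253×10^8/7.950×10^5) = 16.8344 km/s.
On the transfer ellipse at r₁, v² = μ(2/r − 1/a) gives v_a = √[μ(2/r₁ − 1/a_t)] = 12.0367 km/s.
First burn Δv₁ = |v_a − v₁| = 4.798 km/s.
Circular speed at r₂: v₂ = √(μ/r₂) = 28.728 km/s.
Transfer-orbit speed at r₂: v_p = √[μ(2/r₂ − 1/a_t)] = 35.052 km/s.
Second burn Δv₂ = |v₂ − v_p| = 6.324 km/s.
Total Δv = Δv₁ + Δv₂ = 11.12 km/s.

Δv = 11.1 km/s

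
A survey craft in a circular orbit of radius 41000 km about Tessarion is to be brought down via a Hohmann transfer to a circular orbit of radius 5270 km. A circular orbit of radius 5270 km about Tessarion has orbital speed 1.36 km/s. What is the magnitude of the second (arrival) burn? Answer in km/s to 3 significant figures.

From the circular-orbit relation v² = μ/r at r = 5270 km: μ = v²r = (1.36)² × 5270 = 9747.39 km³/s².
The Hohmann ellipse has a_t = (r₁ + r₂)/2 = 23135 km.
Circular speed at r = 5270 km: v_c = √(μ/r) = 1.3600 km/s.
Vis-viva on the transfer ellipse at r = 5270 km gives v_t = √[μ(2/r − 1/a_t)] = 1.8105 km/s.
Δv₂ = |v_t − v_c| = |1.8105 − 1.3600| = 0.4505 km/s.

Δv₂ = 0.450 km/s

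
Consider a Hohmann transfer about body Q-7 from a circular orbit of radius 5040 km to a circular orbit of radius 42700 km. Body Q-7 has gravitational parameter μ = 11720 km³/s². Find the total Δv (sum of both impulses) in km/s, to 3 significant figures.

Δv = 0.798 km/s

The Hohmann ellipse has a_t = (r₁ + r₂)/2 = 23870 km.
At r₁ the circular-orbit speed is v₁ = √(μ/r₁) = 1.52493 km/s.
On the transfer ellipse at r₁, vis-viva equation gives v_p = √[μ(2/r₁ − 1/a_t)] = 2.03956 km/s.
First burn Δv₁ = |v_p − v₁| = 0.5146 km/s.
At r₂, v₂ = √(μ/r₂) = 0.5239 km/s.
Transfer-orbit speed at r₂: v_a = √[μ(2/r₂ − 1/a_t)] = 0.2407 km/s.
Second burn Δv₂ = |v₂ − v_a| = 0.2832 km/s.
Δv = Δv₁ + Δv₂ = 0.5146 + 0.2832 = 0.7978 km/s.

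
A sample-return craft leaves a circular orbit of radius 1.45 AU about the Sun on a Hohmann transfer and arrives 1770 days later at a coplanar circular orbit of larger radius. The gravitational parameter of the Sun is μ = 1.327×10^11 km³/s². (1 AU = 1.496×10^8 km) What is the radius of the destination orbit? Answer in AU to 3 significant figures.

In km: r₁ = 1.45 × 1.496×10^8 = 2.1692×10^8 km.
Transfer time t = 1770 days = 1.52928×10^8 s, and t = π√(a_t³/μ).
So a_t = (μ t²/π²)^(1/3) = (1.327×10^11 × (1.52928×10^8)² / π²)^(1/3) = 6.8001×10^8 km.
Since a_t = (r₁ + r₂)/2, r₂ = 2a_t − r₁ = 2×6.8001×10^8 − 2.1692×10^8 = 1.1431×10^9 km.
In AU: r₂ = 1.1431×10^9 / 1.496×10^8 = 7.64 AU.

r₂ = 7.64 AU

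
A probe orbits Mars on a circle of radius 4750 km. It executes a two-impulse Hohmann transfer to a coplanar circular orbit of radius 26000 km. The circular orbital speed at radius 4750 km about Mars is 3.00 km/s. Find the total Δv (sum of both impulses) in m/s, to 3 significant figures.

Δv = 1470 m/s

From the circular-orbit relation v² = μ/r at r = 4750 km: μ = v²r = (3.00)² × 4750 = 42750.0 km³/s².
Semi-major axis of the transfer orbit: a_t = (4750 + 26000)/2 = 15375 km.
At r₁ the circular-orbit speed is v₁ = √(μ/r₁) = 3.0000 km/s.
Transfer-orbit speed at r₁ (vis-viva equation): v_p = √[μ(2/r₁ − 1/a_t)] = 3.9012 km/s.
First burn Δv₁ = |v_p − v₁| = 0.9012 km/s.
Circular speed at r₂: v₂ = √(μ/r₂) = 1.2823 km/s.
Transfer-orbit speed at r₂: v_a = √[μ(2/r₂ − 1/a_t)] = 0.71272 km/s.
Second burn Δv₂ = |v₂ − v_a| = 0.5696 km/s.
Total Δv = Δv₁ + Δv₂ = 1.471 km/s.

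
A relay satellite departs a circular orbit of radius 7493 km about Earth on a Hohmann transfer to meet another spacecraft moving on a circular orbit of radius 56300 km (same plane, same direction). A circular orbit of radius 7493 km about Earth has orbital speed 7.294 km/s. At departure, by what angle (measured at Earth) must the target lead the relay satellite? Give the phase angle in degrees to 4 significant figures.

φ = 103.2°

From the circular-orbit relation v² = μ/r at r = 7493 km: μ = v²r = (7.294)² × 7493 = 3.98646×10^5 km³/s².
Semi-major axis of the transfer orbit: a_t = (7493 + 56300)/2 = 31896.5 km.
The half-period of the transfer ellipse is t = π√(a_t³/μ) = 28345 s.
The target's mean motion on its circular orbit is ω₂ = √(μ/r₂³) = 4.7264×10^-5 rad/s.
Angle swept by the target during transfer: ω₂·t = 1.3397 rad = 76.76°.
Arrival is 180° from departure on the ellipse, so φ = 180° − 76.76° = 103.2°.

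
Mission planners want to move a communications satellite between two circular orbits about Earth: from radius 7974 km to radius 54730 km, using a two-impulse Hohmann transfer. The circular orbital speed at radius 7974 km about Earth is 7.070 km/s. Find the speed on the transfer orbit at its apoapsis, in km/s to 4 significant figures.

From the circular-orbit relation v² = μ/r at r = 7974 km: μ = v²r = (7.070)² × 7974 = 3.98580×10^5 km³/s².
Transfer-ellipse semi-major axis a_t = (r₁ + r₂)/2 = (7974 + 54730)/2 = 31352 km.
The apoapsis of the transfer ellipse is at r = 54730 km.
From the vis-viva equation, v = √[μ(2/r − 1/a_t)] = 1.361 km/s.

v = 1.361 km/s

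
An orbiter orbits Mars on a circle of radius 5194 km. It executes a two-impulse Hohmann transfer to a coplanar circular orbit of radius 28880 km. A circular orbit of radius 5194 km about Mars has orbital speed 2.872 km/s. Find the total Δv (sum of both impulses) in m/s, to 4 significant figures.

Δv = 1413 m/s

From the circular-orbit relation v² = μ/r at r = 5194 km: μ = v²r = (2.872)² × 5194 = 42842.1 km³/s².
Semi-major axis of the transfer orbit: a_t = (5194 + 28880)/2 = 17037 km.
Circular speed at r₁: v₁ = √(μ/r₁) = √(42842.1/5194) = 2.8720 km/s.
Transfer-orbit speed at r₁ (v² = μ(2/r − 1/a)): v_p = √[μ(2/r₁ − 1/a_t)] = 3.7393 km/s.
First burn Δv₁ = |v_p − v₁| = 0.8673 km/s.
At r₂, v₂ = √(μ/r₂) = 1.218 km/s.
Transfer-orbit speed at r₂: v_a = √[μ(2/r₂ − 1/a_t)] = 0.6725 km/s.
Second burn Δv₂ = |v₂ − v_a| = 0.5455 km/s.
Δv = Δv₁ + Δv₂ = 0.8673 + 0.5455 = 1.413 km/s.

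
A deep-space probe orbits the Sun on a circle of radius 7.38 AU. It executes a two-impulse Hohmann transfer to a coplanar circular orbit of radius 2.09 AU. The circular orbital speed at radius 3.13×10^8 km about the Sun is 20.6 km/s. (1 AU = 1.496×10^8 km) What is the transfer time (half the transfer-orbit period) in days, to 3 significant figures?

t = 1880 days

From the circular-orbit relation v² = μ/r at r = 3.13×10^8 km: μ = v²r = (20.6)² × 3.13×10^8 = 1.32825×10^11 km³/s².
In km: r₁ = 7.38 × 1.496×10^8 = 1.104048×10^9 km; r₂ = 2.09 × 1.496×10^8 = 3.12664×10^8 km.
The Hohmann ellipse has a_t = (r₁ + r₂)/2 = 7.08356×10^8 km.
Transfer time t = π√(a_t³/μ) = π√((7.08356×10^8)³ / 1.32825×10^11) = 1.625×10^8 s.
Converting: 1.625×10^8 s ÷ 86400 s/day = 1880 days.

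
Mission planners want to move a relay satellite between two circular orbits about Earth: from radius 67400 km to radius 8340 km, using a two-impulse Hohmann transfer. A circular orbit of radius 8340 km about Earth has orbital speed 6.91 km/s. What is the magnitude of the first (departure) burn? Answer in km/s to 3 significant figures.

Δv₁ = 1.29 km/s

From the circular-orbit relation v² = μ/r at r = 8340 km: μ = v²r = (6.91)² × 8340 = 3.98219×10^5 km³/s².
Semi-major axis of the transfer orbit: a_t = (67400 + 8340)/2 = 37870 km.
Circular speed at r = 67400 km: v_c = √(μ/r) = 2.431 km/s.
Vis-viva on the transfer ellipse at r = 67400 km gives v_t = √[μ(2/r − 1/a_t)] = 1.141 km/s.
Δv₁ = |v_t − v_c| = |1.141 − 2.431| = 1.290 km/s.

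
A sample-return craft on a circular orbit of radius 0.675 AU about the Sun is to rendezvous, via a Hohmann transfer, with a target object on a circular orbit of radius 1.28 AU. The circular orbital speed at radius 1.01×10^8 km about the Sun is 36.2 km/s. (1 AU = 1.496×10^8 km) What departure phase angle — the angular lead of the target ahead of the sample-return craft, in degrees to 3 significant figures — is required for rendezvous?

φ = 59.9°

From the circular-orbit relation v² = μ/r at r = 1.01×10^8 km: μ = v²r = (36.2)² × 1.01×10^8 = 1.32354×10^11 km³/s².
In km: r₁ = 0.675 × 1.496×10^8 = 1.0098×10^8 km; r₂ = 1.28 × 1.496×10^8 = 1.91488×10^8 km.
The Hohmann ellipse has a_t = (r₁ + r₂)/2 = 1.46234×10^8 km.
Transfer time t = π√(a_t³/μ) = 1.527×10^7 s.
The target's mean motion on its circular orbit is ω₂ = √(μ/r₂³) = 1.373×10^-7 rad/s.
Angle swept by the target during transfer: ω₂·t = 2.097 rad = 120.1°.
Arrival is 180° from departure on the ellipse, so φ = 180° − 120.1° = 59.9°.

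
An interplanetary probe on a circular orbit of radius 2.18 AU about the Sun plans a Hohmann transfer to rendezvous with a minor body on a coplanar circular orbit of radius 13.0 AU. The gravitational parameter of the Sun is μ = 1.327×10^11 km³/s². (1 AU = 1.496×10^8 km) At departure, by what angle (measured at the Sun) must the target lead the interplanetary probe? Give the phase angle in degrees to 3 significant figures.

In km: r₁ = 2.18 × 1.496×10^8 = 3.26128×10^8 km; r₂ = 13.0 × 1.496×10^8 = 1.9448×10^9 km.
Semi-major axis of the transfer orbit: a_t = (3.26128×10^8 + 1.9448×10^9)/2 = 1.135464×10^9 km.
Transfer time t = π√(a_t³/μ) = 3.300×10^8 s.
The target's mean motion on its circular orbit is ω₂ = √(μ/r₂³) = 4.247×10^-9 rad/s.
Angle swept by the target during transfer: ω₂·t = 1.4015 rad = 80.30°.
The interplanetary probe traverses 180° on the transfer ellipse, so the target must lead by 180° − 80.30° = 99.7°.

φ = 99.7°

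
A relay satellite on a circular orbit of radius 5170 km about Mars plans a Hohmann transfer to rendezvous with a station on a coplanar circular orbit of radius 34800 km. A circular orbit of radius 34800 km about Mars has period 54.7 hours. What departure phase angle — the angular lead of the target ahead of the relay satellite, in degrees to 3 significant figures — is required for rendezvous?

From Kepler's third law T² = 4π²r³/μ at r = 34800 km, T = 54.7 hours = 54.7 × 3600 s = 1.9692×10^5 s: μ = 4π²r³/T² = 42906.0 km³/s².
The Hohmann ellipse has a_t = (r₁ + r₂)/2 = 19985 km.
Transfer time t = π√(a_t³/μ) = 42849.6 s.
Target angular speed ω₂ = √(μ/r₂³) = 3.19073×10^-5 rad/s.
Angle swept by the target during transfer: ω₂·t = 1.36722 rad = 78.34°.
Arrival is 180° from departure on the ellipse, so φ = 180° − 78.34° = 102°.

φ = 102°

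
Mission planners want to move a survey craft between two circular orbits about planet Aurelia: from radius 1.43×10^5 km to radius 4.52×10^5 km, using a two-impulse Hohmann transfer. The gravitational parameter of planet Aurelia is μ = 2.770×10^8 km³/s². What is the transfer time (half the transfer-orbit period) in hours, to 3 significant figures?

Transfer-ellipse semi-major axis a_t = (r₁ + r₂)/2 = (1.430×10^5 + 4.520×10^5)/2 = 2.975×10^5 km.
By Kepler's third law the transfer-orbit period is T = 2π√(a_t³/μ), so t = T/2 = 30630 s.
Converting: 30630 s ÷ 3600 s/hour = 8.51 hours.

t = 8.51 hours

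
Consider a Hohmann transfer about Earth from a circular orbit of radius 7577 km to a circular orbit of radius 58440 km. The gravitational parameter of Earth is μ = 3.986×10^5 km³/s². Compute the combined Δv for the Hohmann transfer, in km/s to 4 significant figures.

The Hohmann ellipse has a_t = (r₁ + r₂)/2 = 33008.5 km.
Circular speed at r₁: v₁ = √(μ/r₁) = √(3.986×10^5/7577) = 7.253 km/s.
On the transfer ellipse at r₁, vis-viva equation gives v_p = √[μ(2/r₁ − 1/a_t)] = 9.651 km/s.
First burn Δv₁ = |v_p − v₁| = 2.398 km/s.
Circular speed at r₂: v₂ = √(μ/r₂) = 2.6116 km/s.
Transfer-orbit speed at r₂: v_a = √[μ(2/r₂ − 1/a_t)] = 1.2513 km/s.
Second burn Δv₂ = |v₂ − v_a| = 1.360 km/s.
Δv = Δv₁ + Δv₂ = 2.398 + 1.360 = 3.758 km/s.

Δv = 3.758 km/s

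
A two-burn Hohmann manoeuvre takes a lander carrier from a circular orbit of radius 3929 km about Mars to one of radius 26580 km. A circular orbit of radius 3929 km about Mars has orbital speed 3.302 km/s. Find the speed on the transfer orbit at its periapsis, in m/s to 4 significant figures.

v = 4359 m/s

From the circular-orbit relation v² = μ/r at r = 3929 km: μ = v²r = (3.302)² × 3929 = 42838.7 km³/s².
Transfer-ellipse semi-major axis a_t = (r₁ + r₂)/2 = (3929 + 26580)/2 = 15254.5 km.
The periapsis of the transfer ellipse is at r = 3929 km.
Applying v² = μ(2/r − 1/a_t): v = 4.359 km/s.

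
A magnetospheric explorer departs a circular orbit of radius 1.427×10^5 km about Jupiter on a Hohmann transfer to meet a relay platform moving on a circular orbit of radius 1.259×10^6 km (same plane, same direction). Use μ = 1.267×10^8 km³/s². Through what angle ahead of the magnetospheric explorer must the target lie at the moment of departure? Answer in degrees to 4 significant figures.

Semi-major axis of the transfer orbit: a_t = (1.427×10^5 + 1.259×10^6)/2 = 7.0085×10^5 km.
Transfer time t = π√(a_t³/μ) = 1.6376×10^5 s.
The target's mean motion on its circular orbit is ω₂ = √(μ/r₂³) = 7.9680×10^-6 rad/s.
Angle swept by the target during transfer: ω₂·t = 1.3048 rad = 74.76°.
Arrival is 180° from departure on the ellipse, so φ = 180° − 74.76° = 105.2°.

φ = 105.2°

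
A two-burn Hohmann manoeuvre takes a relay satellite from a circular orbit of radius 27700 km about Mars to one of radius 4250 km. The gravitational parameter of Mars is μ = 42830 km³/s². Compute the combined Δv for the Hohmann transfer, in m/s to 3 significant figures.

Δv = 1610 m/s

The Hohmann ellipse has a_t = (r₁ + r₂)/2 = 15975 km.
Circular speed at r₁: v₁ = √(μ/r₁) = √(42830/27700) = 1.2435 km/s.
On the transfer ellipse at r₁, vis-viva equation gives v_a = √[μ(2/r₁ − 1/a_t)] = 0.64137 km/s.
First burn Δv₁ = |v_a − v₁| = 0.6021 km/s.
At r₂, v₂ = √(μ/r₂) = 3.1745 km/s.
Transfer-orbit speed at r₂: v_p = √[μ(2/r₂ − 1/a_t)] = 4.1802 km/s.
Second burn Δv₂ = |v₂ − v_p| = 1.006 km/s.
Δv = Δv₁ + Δv₂ = 0.6021 + 1.006 = 1.608 km/s.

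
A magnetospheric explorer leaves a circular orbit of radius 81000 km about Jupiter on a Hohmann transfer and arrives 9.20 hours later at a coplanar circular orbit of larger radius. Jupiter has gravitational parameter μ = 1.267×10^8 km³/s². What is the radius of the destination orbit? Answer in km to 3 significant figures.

r₂ = 4.02×10^5 km

Transfer time t = 9.20 hours = 33120 s, and t = π√(a_t³/μ).
So a_t = (μ t²/π²)^(1/3) = (1.267×10^8 × (33120)² / π²)^(1/3) = 2.4148×10^5 km.
Since a_t = (r₁ + r₂)/2, r₂ = 2a_t − r₁ = 2×2.4148×10^5 − 81000 = 4.0196×10^5 km.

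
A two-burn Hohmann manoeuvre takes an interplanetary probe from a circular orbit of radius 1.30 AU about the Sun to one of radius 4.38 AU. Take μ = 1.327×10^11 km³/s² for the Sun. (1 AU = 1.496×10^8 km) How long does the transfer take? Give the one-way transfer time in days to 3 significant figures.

In km: r₁ = 1.30 × 1.496×10^8 = 1.9448×10^8 km; r₂ = 4.38 × 1.496×10^8 = 6.55248×10^8 km.
The Hohmann ellipse has a_t = (r₁ + r₂)/2 = 4.24864×10^8 km.
Half the transfer-orbit period gives t = π√(a_t³/μ) = 7.552×10^7 s.
Converting: 7.552×10^7 s ÷ 86400 s/day = 874 days.

t = 874 days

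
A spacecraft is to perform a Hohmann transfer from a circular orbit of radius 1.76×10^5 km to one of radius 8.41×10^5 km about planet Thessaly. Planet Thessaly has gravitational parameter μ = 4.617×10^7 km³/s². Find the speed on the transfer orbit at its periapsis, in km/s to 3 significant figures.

The Hohmann ellipse has a_t = (r₁ + r₂)/2 = 5.085×10^5 km.
The periapsis of the transfer ellipse is at r = 1.760×10^5 km.
Vis-viva: v = √[μ(2/r − 1/a_t)] = √[4.617×10^7 × (2/1.760×10^5 − 1/5.085×10^5)] = 20.83 km/s.

v = 20.8 km/s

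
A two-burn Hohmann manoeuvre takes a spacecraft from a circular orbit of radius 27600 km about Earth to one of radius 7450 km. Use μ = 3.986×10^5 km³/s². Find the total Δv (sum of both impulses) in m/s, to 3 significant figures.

Δv = 3190 m/s

Transfer-ellipse semi-major axis a_t = (r₁ + r₂)/2 = (27600 + 7450)/2 = 17525 km.
At r₁ the circular-orbit speed is v₁ = √(μ/r₁) = 3.800 km/s.
Transfer-orbit speed at r₁ (vis-viva equation): v_a = √[μ(2/r₁ − 1/a_t)] = 2.478 km/s.
First burn Δv₁ = |v_a − v₁| = 1.322 km/s.
Circular speed at r₂: v₂ = √(μ/r₂) = 7.3146 km/s.
Transfer-orbit speed at r₂: v_p = √[μ(2/r₂ − 1/a_t)] = 9.1794 km/s.
Second burn Δv₂ = |v₂ − v_p| = 1.865 km/s.
Δv = Δv₁ + Δv₂ = 1.322 + 1.865 = 3.187 km/s.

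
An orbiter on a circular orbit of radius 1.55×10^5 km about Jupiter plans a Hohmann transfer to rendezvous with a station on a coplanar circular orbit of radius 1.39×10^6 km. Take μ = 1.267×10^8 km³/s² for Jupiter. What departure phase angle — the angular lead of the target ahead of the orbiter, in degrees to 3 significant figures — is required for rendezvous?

φ = 105°

Transfer-ellipse semi-major axis a_t = (r₁ + r₂)/2 = (1.550×10^5 + 1.390×10^6)/2 = 7.725×10^5 km.
Transfer time t = π√(a_t³/μ) = 1.8950×10^5 s.
Target angular speed ω₂ = √(μ/r₂³) = 6.8686×10^-6 rad/s.
Angle swept by the target during transfer: ω₂·t = 1.3016 rad = 74.58°.
The orbiter traverses 180° on the transfer ellipse, so the target must lead by 180° − 74.58° = 105°.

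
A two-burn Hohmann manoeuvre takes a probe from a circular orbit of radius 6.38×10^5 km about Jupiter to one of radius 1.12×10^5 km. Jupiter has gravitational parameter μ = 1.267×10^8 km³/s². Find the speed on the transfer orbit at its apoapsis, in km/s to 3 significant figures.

Transfer-ellipse semi-major axis a_t = (r₁ + r₂)/2 = (6.380×10^5 + 1.120×10^5)/2 = 3.750×10^5 km.
At apoapsis, r = 6.380×10^5 km.
Applying v² = μ(2/r − 1/a_t): v = 7.701 km/s.

v = 7.70 km/s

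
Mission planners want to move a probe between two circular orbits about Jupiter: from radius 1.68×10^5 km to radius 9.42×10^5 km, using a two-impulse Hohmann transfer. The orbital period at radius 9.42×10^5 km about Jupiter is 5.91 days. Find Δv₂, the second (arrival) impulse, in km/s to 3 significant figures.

Δv₂ = 5.21 km/s

From Kepler's third law T² = 4π²r³/μ at r = 9.42×10^5 km, T = 5.91 days = 5.91 × 86400 s = 5.10624×10^5 s: μ = 4π²r³/T² = 1.26564×10^8 km³/s².
Transfer-ellipse semi-major axis a_t = (r₁ + r₂)/2 = (1.680×10^5 + 9.420×10^5)/2 = 5.550×10^5 km.
On the circular orbit at r = 9.420×10^5 km, v_c = √(μ/r) = 11.591 km/s.
Transfer-orbit speed at the same r (vis-viva, a = a_t): v_t = √[μ(2/r − 1/a_t)] = 6.3773 km/s.
Δv₂ = |v_t − v_c| = |6.3773 − 11.591| = 5.214 km/s.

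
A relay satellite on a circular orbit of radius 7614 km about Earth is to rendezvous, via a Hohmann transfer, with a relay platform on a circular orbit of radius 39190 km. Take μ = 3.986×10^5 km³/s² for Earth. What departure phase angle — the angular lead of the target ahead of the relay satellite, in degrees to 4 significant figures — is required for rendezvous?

φ = 96.94°

The Hohmann ellipse has a_t = (r₁ + r₂)/2 = 23402 km.
Transfer time t = π√(a_t³/μ) = 17814 s.
The target's mean motion on its circular orbit is ω₂ = √(μ/r₂³) = 8.1378×10^-5 rad/s.
Angle swept by the target during transfer: ω₂·t = 1.4497 rad = 83.06°.
The relay satellite traverses 180° on the transfer ellipse, so the target must lead by 180° − 83.06° = 96.94°.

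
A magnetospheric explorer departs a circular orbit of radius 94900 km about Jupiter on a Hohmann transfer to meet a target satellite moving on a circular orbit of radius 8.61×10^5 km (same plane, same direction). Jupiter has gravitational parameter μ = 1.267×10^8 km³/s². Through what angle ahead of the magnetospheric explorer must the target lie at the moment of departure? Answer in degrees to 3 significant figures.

φ = 106°

Semi-major axis of the transfer orbit: a_t = (94900 + 8.610×10^5)/2 = 4.7795×10^5 km.
Transfer time t = π√(a_t³/μ) = 92222.2 s.
The target's mean motion on its circular orbit is ω₂ = √(μ/r₂³) = 1.40891×10^-5 rad/s.
Angle swept by the target during transfer: ω₂·t = 1.29933 rad = 74.45°.
Arrival is 180° from departure on the ellipse, so φ = 180° − 74.45° = 106°.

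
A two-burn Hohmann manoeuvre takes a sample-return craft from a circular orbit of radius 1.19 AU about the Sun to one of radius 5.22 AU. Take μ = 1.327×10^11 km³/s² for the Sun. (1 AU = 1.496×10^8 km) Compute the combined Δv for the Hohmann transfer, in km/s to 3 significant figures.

In km: r₁ = 1.19 × 1.496×10^8 = 1.78024×10^8 km; r₂ = 5.22 × 1.496×10^8 = 7.80912×10^8 km.
Semi-major axis of the transfer orbit: a_t = (1.78024×10^8 + 7.80912×10^8)/2 = 4.79468×10^8 km.
At r₁ the circular-orbit speed is v₁ = √(μ/r₁) = 27.302 km/s.
Transfer-orbit speed at r₁ (vis-viva): v_p = √[μ(2/r₁ − 1/a_t)] = 34.843 km/s.
First burn Δv₁ = |v_p − v₁| = 7.541 km/s.
At r₂, v₂ = √(μ/r₂) = 13.036 km/s.
Transfer-orbit speed at r₂: v_a = √[μ(2/r₂ − 1/a_t)] = 7.9432 km/s.
Second burn Δv₂ = |v₂ − v_a| = 5.093 km/s.
Total Δv = Δv₁ + Δv₂ = 12.63 km/s.

Δv = 12.6 km/s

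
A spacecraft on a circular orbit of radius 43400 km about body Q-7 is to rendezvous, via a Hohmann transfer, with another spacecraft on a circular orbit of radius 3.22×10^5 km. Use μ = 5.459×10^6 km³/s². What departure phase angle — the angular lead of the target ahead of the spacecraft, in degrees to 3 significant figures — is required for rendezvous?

φ = 103°

The Hohmann ellipse has a_t = (r₁ + r₂)/2 = 1.827×10^5 km.
Transfer time t = π√(a_t³/μ) = 1.05003×10^5 s.
Target angular speed ω₂ = √(μ/r₂³) = 1.27871×10^-5 rad/s.
Angle swept by the target during transfer: ω₂·t = 1.3427 rad = 76.93°.
Arrival is 180° from departure on the ellipse, so φ = 180° − 76.93° = 103°.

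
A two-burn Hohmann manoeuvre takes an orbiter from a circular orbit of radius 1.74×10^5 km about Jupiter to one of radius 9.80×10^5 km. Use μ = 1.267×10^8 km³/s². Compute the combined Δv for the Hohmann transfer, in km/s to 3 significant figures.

The Hohmann ellipse has a_t = (r₁ + r₂)/2 = 5.770×10^5 km.
At r₁ the circular-orbit speed is v₁ = √(μ/r₁) = 26.984 km/s.
Transfer-orbit speed at r₁ (vis-viva equation): v_p = √[μ(2/r₁ − 1/a_t)] = 35.167 km/s.
First burn Δv₁ = |v_p − v₁| = 8.183 km/s.
Circular speed at r₂: v₂ = √(μ/r₂) = 11.37 km/s.
Transfer-orbit speed at r₂: v_a = √[μ(2/r₂ − 1/a_t)] = 6.244 km/s.
Second burn Δv₂ = |v₂ − v_a| = 5.126 km/s.
Total Δv = Δv₁ + Δv₂ = 13.31 km/s.

Δv = 13.3 km/s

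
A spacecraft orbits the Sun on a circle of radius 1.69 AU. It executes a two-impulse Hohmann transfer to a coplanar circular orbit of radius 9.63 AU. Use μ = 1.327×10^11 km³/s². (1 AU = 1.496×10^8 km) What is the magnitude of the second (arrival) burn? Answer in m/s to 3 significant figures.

In km: r₁ = 1.69 × 1.496×10^8 = 2.52824×10^8 km; r₂ = 9.63 × 1.496×10^8 = 1.440648×10^9 km.
Semi-major axis of the transfer orbit: a_t = (2.52824×10^8 + 1.440648×10^9)/2 = 8.46736×10^8 km.
On the circular orbit at r = 1.440648×10^9 km, v_c = √(μ/r) = 9.597 km/s.
Vis-viva on the transfer ellipse at r = 1.440648×10^9 km gives v_t = √[μ(2/r − 1/a_t)] = 5.244 km/s.
Δv₂ = |v_t − v_c| = |5.244 − 9.597| = 4.353 km/s.

Δv₂ = 4350 m/s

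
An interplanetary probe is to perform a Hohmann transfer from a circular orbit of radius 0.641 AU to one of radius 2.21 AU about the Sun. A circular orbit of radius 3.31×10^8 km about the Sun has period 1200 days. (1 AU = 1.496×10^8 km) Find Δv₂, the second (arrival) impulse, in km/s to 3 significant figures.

From Kepler's third law T² = 4π²r³/μ at r = 3.31×10^8 km, T = 1200 days = 1200 × 86400 s = 1.0368×10^8 s: μ = 4π²r³/T² = 1.33185×10^11 km³/s².
In km: r₁ = 0.641 × 1.496×10^8 = 9.58936×10^7 km; r₂ = 2.21 × 1.496×10^8 = 3.30616×10^8 km.
Semi-major axis of the transfer orbit: a_t = (9.58936×10^7 + 3.30616×10^8)/2 = 2.132548×10^8 km.
On the circular orbit at r = 3.30616×10^8 km, v_c = √(μ/r) = 20.071 km/s.
Transfer-orbit speed at the same r (vis-viva, a = a_t): v_t = √[μ(2/r − 1/a_t)] = 13.459 km/s.
Δv₂ = |v_t − v_c| = |13.459 − 20.071| = 6.612 km/s.

Δv₂ = 6.61 km/s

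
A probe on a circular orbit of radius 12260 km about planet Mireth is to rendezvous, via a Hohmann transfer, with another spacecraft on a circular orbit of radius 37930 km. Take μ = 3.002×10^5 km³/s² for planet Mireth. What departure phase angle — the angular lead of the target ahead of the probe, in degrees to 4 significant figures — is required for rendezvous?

Semi-major axis of the transfer orbit: a_t = (12260 + 37930)/2 = 25095 km.
Transfer time t = π√(a_t³/μ) = 22794.3 s.
Target angular speed ω₂ = √(μ/r₂³) = 7.41705×10^-5 rad/s.
Angle swept by the target during transfer: ω₂·t = 1.6907 rad = 96.87°.
The probe traverses 180° on the transfer ellipse, so the target must lead by 180° − 96.87° = 83.13°.

φ = 83.13°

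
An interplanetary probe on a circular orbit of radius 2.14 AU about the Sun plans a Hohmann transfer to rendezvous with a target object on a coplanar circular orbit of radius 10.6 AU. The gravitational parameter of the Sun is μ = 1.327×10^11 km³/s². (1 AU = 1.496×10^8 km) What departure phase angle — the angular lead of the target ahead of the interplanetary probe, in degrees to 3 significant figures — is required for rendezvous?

In km: r₁ = 2.14 × 1.496×10^8 = 3.20144×10^8 km; r₂ = 10.6 × 1.496×10^8 = 1.58576×10^9 km.
The Hohmann ellipse has a_t = (r₁ + r₂)/2 = 9.52952×10^8 km.
The half-period of the transfer ellipse is t = π√(a_t³/μ) = 2.537003×10^8 s.
The target's mean motion on its circular orbit is ω₂ = √(μ/r₂³) = 5.768718×10^-9 rad/s.
Angle swept by the target during transfer: ω₂·t = 1.46353 rad = 83.854°.
The interplanetary probe traverses 180° on the transfer ellipse, so the target must lead by 180° − 83.854° = 96.1°.

φ = 96.1°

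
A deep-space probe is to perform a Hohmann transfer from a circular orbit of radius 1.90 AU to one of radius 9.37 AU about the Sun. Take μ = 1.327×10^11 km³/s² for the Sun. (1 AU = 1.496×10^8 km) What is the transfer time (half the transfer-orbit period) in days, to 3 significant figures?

t = 2440 days

In km: r₁ = 1.90 × 1.496×10^8 = 2.8424×10^8 km; r₂ = 9.37 × 1.496×10^8 = 1.401752×10^9 km.
The Hohmann ellipse has a_t = (r₁ + r₂)/2 = 8.42996×10^8 km.
By Kepler's third law the transfer-orbit period is T = 2π√(a_t³/μ), so t = T/2 = 2.111×10^8 s.
Converting: 2.111×10^8 s ÷ 86400 s/day = 2440 days.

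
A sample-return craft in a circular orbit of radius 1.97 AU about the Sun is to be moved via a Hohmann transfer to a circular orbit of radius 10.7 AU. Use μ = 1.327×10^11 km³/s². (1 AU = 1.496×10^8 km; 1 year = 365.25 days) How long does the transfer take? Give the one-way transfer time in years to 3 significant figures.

t = 7.97 years

In km: r₁ = 1.97 × 1.496×10^8 = 2.94712×10^8 km; r₂ = 10.7 × 1.496×10^8 = 1.60072×10^9 km.
Transfer-ellipse semi-major axis a_t = (r₁ + r₂)/2 = (2.94712×10^8 + 1.60072×10^9)/2 = 9.47716×10^8 km.
Transfer time t = π√(a_t³/μ) = π√((9.47716×10^8)³ / 1.327×10^11) = 2.516×10^8 s.
Converting: 2.516×10^8 s ÷ 3.15576×10^7 s/year (365.25 × 86400) = 7.97 years.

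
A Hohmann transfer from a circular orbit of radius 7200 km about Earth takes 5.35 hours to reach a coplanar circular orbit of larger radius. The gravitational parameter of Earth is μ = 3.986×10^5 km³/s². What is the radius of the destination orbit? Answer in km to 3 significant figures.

Transfer time t = 5.35 hours = 19260 s, and t = π√(a_t³/μ).
So a_t = (μ t²/π²)^(1/3) = (3.986×10^5 × (19260)² / π²)^(1/3) = 24652 km.
Since a_t = (r₁ + r₂)/2, r₂ = 2a_t − r₁ = 2×24652 − 7200 = 42104 km.

r₂ = 42100 km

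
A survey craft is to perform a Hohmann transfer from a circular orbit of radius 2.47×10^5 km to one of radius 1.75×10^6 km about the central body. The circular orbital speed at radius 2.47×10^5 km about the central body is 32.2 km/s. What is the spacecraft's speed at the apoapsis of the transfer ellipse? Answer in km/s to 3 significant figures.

v = 6.02 km/s

From the circular-orbit relation v² = μ/r at r = 2.47×10^5 km: μ = v²r = (32.2)² × 2.47×10^5 = 2.56099×10^8 km³/s².
Transfer-ellipse semi-major axis a_t = (r₁ + r₂)/2 = (2.470×10^5 + 1.750×10^6)/2 = 9.985×10^5 km.
At apoapsis, r = 1.750×10^6 km.
From the vis-viva equation, v = √[μ(2/r − 1/a_t)] = 6.017 km/s.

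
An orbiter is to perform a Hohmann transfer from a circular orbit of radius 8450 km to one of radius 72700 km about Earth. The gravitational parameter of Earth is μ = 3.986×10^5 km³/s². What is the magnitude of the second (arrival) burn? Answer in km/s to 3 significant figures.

The Hohmann ellipse has a_t = (r₁ + r₂)/2 = 40575 km.
On the circular orbit at r = 72700 km, v_c = √(μ/r) = 2.342 km/s.
Transfer-orbit speed at the same r (vis-viva, a = a_t): v_t = √[μ(2/r − 1/a_t)] = 1.069 km/s.
Δv₂ = |v_t − v_c| = |1.069 − 2.342| = 1.273 km/s.

Δv₂ = 1.27 km/s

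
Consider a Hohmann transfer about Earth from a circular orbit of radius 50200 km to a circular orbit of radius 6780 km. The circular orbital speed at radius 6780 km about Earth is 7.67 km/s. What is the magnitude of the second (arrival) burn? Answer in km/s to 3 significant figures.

Δv₂ = 2.51 km/s

From the circular-orbit relation v² = μ/r at r = 6780 km: μ = v²r = (7.67)² × 6780 = 3.98860×10^5 km³/s².
The Hohmann ellipse has a_t = (r₁ + r₂)/2 = 28490 km.
Circular speed at r = 6780 km: v_c = √(μ/r) = 7.6700 km/s.
Transfer-orbit speed at the same r (vis-viva, a = a_t): v_t = √[μ(2/r − 1/a_t)] = 10.181 km/s.
Δv₂ = |v_t − v_c| = |10.181 − 7.6700| = 2.511 km/s.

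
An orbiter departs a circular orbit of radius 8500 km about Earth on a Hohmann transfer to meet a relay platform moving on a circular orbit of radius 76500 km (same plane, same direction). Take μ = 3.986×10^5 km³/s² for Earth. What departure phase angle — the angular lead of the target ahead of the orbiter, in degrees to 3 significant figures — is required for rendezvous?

Transfer-ellipse semi-major axis a_t = (r₁ + r₂)/2 = (8500 + 76500)/2 = 42500 km.
The half-period of the transfer ellipse is t = π√(a_t³/μ) = 43600 s.
Target angular speed ω₂ = √(μ/r₂³) = 2.984×10^-5 rad/s.
Angle swept by the target during transfer: ω₂·t = 1.301 rad = 74.54°.
The orbiter traverses 180° on the transfer ellipse, so the target must lead by 180° − 74.54° = 105°.

φ = 105°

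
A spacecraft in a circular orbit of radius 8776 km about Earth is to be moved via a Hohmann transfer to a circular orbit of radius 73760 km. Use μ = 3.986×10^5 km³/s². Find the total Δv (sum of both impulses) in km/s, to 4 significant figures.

Semi-major axis of the transfer orbit: a_t = (8776 + 73760)/2 = 41268 km.
At r₁ the circular-orbit speed is v₁ = √(μ/r₁) = 6.7394 km/s.
Transfer-orbit speed at r₁ (vis-viva): v_p = √[μ(2/r₁ − 1/a_t)] = 9.0100 km/s.
First burn Δv₁ = |v_p − v₁| = 2.2706 km/s.
Circular speed at r₂: v₂ = √(μ/r₂) = 2.32465 km/s.
Transfer-orbit speed at r₂: v_a = √[μ(2/r₂ − 1/a_t)] = 1.07201 km/s.
Second burn Δv₂ = |v₂ − v_a| = 1.2526 km/s.
Total Δv = Δv₁ + Δv₂ = 3.523 km/s.

Δv = 3.523 km/s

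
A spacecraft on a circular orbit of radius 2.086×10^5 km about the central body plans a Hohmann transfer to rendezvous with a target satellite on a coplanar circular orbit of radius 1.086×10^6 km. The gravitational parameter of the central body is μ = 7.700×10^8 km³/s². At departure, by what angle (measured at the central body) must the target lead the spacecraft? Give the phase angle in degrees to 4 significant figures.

φ = 97.17°

Transfer-ellipse semi-major axis a_t = (r₁ + r₂)/2 = (2.086×10^5 + 1.086×10^6)/2 = 6.473×10^5 km.
Transfer time t = π√(a_t³/μ) = 58960 s.
The target's mean motion on its circular orbit is ω₂ = √(μ/r₂³) = 2.452×10^-5 rad/s.
Angle swept by the target during transfer: ω₂·t = 1.4457 rad = 82.83°.
The spacecraft traverses 180° on the transfer ellipse, so the target must lead by 180° − 82.83° = 97.17°.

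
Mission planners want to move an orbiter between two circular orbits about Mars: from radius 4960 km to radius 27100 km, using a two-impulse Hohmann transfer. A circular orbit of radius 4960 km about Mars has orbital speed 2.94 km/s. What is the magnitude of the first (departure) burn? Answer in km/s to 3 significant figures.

Δv₁ = 0.883 km/s

From the circular-orbit relation v² = μ/r at r = 4960 km: μ = v²r = (2.94)² × 4960 = 42872.3 km³/s².
Semi-major axis of the transfer orbit: a_t = (4960 + 27100)/2 = 16030 km.
On the circular orbit at r = 4960 km, v_c = √(μ/r) = 2.9400 km/s.
Vis-viva on the transfer ellipse at r = 4960 km gives v_t = √[μ(2/r − 1/a_t)] = 3.8227 km/s.
Δv₁ = |v_t − v_c| = |3.8227 − 2.9400| = 0.8827 km/s.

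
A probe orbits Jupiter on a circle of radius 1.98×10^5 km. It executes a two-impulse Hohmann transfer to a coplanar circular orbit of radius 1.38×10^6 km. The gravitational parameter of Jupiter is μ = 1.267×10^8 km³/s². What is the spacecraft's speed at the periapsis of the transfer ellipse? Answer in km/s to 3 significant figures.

v = 33.5 km/s

The Hohmann ellipse has a_t = (r₁ + r₂)/2 = 7.890×10^5 km.
The periapsis of the transfer ellipse is at r = 1.980×10^5 km.
Vis-viva: v = √[μ(2/r − 1/a_t)] = √[1.267×10^8 × (2/1.980×10^5 − 1/7.890×10^5)] = 33.45 km/s.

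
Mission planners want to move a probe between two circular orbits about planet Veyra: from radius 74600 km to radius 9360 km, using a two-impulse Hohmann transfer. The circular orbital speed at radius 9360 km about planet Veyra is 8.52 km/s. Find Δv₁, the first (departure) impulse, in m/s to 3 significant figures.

From the circular-orbit relation v² = μ/r at r = 9360 km: μ = v²r = (8.52)² × 9360 = 6.79446×10^5 km³/s².
The Hohmann ellipse has a_t = (r₁ + r₂)/2 = 41980 km.
On the circular orbit at r = 74600 km, v_c = √(μ/r) = 3.018 km/s.
Transfer-orbit speed at the same r (vis-viva, a = a_t): v_t = √[μ(2/r − 1/a_t)] = 1.425 km/s.
Δv₁ = |v_t − v_c| = |1.425 − 3.018| = 1.593 km/s.

Δv₁ = 1590 m/s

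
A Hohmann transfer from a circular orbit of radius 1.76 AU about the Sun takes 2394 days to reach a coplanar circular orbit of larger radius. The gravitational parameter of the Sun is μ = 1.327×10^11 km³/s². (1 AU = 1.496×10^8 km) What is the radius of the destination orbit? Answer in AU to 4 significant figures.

r₂ = 9.359 AU

In km: r₁ = 1.76 × 1.496×10^8 = 2.63296×10^8 km.
Transfer time t = 2394 days = 2.068416×10^8 s, and t = π√(a_t³/μ).
So a_t = (μ t²/π²)^(1/3) = (1.327×10^11 × (2.068416×10^8)² / π²)^(1/3) = 8.3167×10^8 km.
Since a_t = (r₁ + r₂)/2, r₂ = 2a_t − r₁ = 2×8.3167×10^8 − 2.63296×10^8 = 1.400044×10^9 km.
In AU: r₂ = 1.400044×10^9 / 1.496×10^8 = 9.359 AU.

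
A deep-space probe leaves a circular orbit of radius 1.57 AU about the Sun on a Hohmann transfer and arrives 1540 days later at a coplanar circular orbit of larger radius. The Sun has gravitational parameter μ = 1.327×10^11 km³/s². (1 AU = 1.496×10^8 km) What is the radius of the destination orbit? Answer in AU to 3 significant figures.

In km: r₁ = 1.57 × 1.496×10^8 = 2.34872×10^8 km.
Transfer time t = 1540 days = 1.33056×10^8 s, and t = π√(a_t³/μ).
So a_t = (μ t²/π²)^(1/3) = (1.327×10^11 × (1.33056×10^8)² / π²)^(1/3) = 6.1975×10^8 km.
Since a_t = (r₁ + r₂)/2, r₂ = 2a_t − r₁ = 2×6.1975×10^8 − 2.34872×10^8 = 1.004628×10^9 km.
In AU: r₂ = 1.004628×10^9 / 1.496×10^8 = 6.72 AU.

r₂ = 6.72 AU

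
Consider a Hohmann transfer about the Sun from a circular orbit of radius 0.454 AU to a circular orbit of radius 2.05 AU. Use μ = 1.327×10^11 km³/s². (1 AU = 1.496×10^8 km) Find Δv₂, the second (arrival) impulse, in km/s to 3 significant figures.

In km: r₁ = 0.454 × 1.496×10^8 = 6.79184×10^7 km; r₂ = 2.05 × 1.496×10^8 = 3.0668×10^8 km.
The Hohmann ellipse has a_t = (r₁ + r₂)/2 = 1.872992×10^8 km.
Circular speed at r = 3.0668×10^8 km: v_c = √(μ/r) = 20.801 km/s.
Transfer-orbit speed at the same r (vis-viva, a = a_t): v_t = √[μ(2/r − 1/a_t)] = 12.526 km/s.
Δv₂ = |v_t − v_c| = |12.526 − 20.801| = 8.275 km/s.

Δv₂ = 8.28 km/s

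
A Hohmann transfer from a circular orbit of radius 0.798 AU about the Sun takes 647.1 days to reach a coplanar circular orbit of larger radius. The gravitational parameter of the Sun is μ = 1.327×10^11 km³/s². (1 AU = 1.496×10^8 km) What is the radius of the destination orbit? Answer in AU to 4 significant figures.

r₂ = 3.850 AU

In km: r₁ = 0.798 × 1.496×10^8 = 1.193808×10^8 km.
Transfer time t = 647.1 days = 5.590944×10^7 s, and t = π√(a_t³/μ).
So a_t = (μ t²/π²)^(1/3) = (1.327×10^11 × (5.590944×10^7)² / π²)^(1/3) = 3.4768×10^8 km.
Since a_t = (r₁ + r₂)/2, r₂ = 2a_t − r₁ = 2×3.4768×10^8 − 1.193808×10^8 = 5.759792×10^8 km.
In AU: r₂ = 5.759792×10^8 / 1.496×10^8 = 3.850 AU.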